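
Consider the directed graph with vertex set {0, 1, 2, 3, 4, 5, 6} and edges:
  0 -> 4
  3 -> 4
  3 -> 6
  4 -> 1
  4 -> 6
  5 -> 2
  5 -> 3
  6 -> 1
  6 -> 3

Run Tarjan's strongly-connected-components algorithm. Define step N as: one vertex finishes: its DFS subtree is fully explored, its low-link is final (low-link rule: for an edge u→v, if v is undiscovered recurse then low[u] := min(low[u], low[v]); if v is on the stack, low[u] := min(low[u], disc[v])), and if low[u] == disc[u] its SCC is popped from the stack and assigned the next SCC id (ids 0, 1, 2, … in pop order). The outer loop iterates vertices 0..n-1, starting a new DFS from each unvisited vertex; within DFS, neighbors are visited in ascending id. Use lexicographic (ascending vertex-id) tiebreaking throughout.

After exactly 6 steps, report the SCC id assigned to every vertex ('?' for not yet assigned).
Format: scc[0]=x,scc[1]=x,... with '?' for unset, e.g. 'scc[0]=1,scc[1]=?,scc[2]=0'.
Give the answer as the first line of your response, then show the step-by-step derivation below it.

scc[0]=2,scc[1]=0,scc[2]=3,scc[3]=1,scc[4]=1,scc[5]=?,scc[6]=1

step 1: low=(low[0]=0,low[1]=2,low[2]=?,low[3]=?,low[4]=1,low[5]=?,low[6]=?); scc=(scc[0]=?,scc[1]=0,scc[2]=?,scc[3]=?,scc[4]=?,scc[5]=?,scc[6]=?)
step 2: low=(low[0]=0,low[1]=2,low[2]=?,low[3]=1,low[4]=1,low[5]=?,low[6]=3); scc=(scc[0]=?,scc[1]=0,scc[2]=?,scc[3]=?,scc[4]=?,scc[5]=?,scc[6]=?)
step 3: low=(low[0]=0,low[1]=2,low[2]=?,low[3]=1,low[4]=1,low[5]=?,low[6]=1); scc=(scc[0]=?,scc[1]=0,scc[2]=?,scc[3]=?,scc[4]=?,scc[5]=?,scc[6]=?)
step 4: low=(low[0]=0,low[1]=2,low[2]=?,low[3]=1,low[4]=1,low[5]=?,low[6]=1); scc=(scc[0]=?,scc[1]=0,scc[2]=?,scc[3]=1,scc[4]=1,scc[5]=?,scc[6]=1)
step 5: low=(low[0]=0,low[1]=2,low[2]=?,low[3]=1,low[4]=1,low[5]=?,low[6]=1); scc=(scc[0]=2,scc[1]=0,scc[2]=?,scc[3]=1,scc[4]=1,scc[5]=?,scc[6]=1)
step 6: low=(low[0]=0,low[1]=2,low[2]=5,low[3]=1,low[4]=1,low[5]=?,low[6]=1); scc=(scc[0]=2,scc[1]=0,scc[2]=3,scc[3]=1,scc[4]=1,scc[5]=?,scc[6]=1)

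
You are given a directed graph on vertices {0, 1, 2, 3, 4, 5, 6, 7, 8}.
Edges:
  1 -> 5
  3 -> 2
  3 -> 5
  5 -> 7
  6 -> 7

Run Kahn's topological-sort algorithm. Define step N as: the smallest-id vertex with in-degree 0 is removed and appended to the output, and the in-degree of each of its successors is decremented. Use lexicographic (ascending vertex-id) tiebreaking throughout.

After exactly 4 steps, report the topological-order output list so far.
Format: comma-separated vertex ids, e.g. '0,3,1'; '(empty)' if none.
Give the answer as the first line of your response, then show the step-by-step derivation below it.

0,1,3,2

step 1: output 0; order=[0]; indeg=(0,0,1,0,0,2,0,2,0)
step 2: output 1; order=[0,1]; indeg=(0,0,1,0,0,1,0,2,0)
step 3: output 3; order=[0,1,3]; indeg=(0,0,0,0,0,0,0,2,0)
step 4: output 2; order=[0,1,3,2]; indeg=(0,0,0,0,0,0,0,2,0)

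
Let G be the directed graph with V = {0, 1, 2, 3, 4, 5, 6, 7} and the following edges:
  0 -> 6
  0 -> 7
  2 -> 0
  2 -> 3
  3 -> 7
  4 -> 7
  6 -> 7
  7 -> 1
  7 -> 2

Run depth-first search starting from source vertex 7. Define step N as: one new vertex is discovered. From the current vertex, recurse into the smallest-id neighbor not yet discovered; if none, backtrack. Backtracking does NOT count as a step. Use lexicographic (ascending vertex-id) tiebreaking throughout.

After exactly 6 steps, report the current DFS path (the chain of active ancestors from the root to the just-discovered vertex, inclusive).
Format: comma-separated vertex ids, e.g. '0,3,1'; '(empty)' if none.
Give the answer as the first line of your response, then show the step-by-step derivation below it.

7,2,3

step 1: discover 7; path=7; order=7
step 2: discover 1; path=7>1; order=7,1
step 3: discover 2; path=7>2; order=7,1,2
step 4: discover 0; path=7>2>0; order=7,1,2,0
step 5: discover 6; path=7>2>0>6; order=7,1,2,0,6
step 6: discover 3; path=7>2>3; order=7,1,2,0,6,3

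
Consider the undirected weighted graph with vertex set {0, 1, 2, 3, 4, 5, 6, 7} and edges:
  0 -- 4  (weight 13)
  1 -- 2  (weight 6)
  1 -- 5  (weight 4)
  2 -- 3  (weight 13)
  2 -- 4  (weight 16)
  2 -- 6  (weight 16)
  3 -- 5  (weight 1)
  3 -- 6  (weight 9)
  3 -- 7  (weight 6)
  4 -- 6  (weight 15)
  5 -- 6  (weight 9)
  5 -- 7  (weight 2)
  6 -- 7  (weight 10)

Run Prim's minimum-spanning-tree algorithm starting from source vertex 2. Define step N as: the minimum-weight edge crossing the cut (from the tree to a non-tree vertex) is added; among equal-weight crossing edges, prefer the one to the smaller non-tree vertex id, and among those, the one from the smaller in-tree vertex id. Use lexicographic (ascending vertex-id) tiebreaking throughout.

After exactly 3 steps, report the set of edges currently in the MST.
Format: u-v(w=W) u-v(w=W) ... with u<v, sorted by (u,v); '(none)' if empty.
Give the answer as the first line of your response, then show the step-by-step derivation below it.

1-2(w=6) 1-5(w=4) 3-5(w=1)

step 1: add edge 1-2 (w=6); MST = {1-2(w=6)}
step 2: add edge 1-5 (w=4); MST = {1-2(w=6) 1-5(w=4)}
step 3: add edge 3-5 (w=1); MST = {1-2(w=6) 1-5(w=4) 3-5(w=1)}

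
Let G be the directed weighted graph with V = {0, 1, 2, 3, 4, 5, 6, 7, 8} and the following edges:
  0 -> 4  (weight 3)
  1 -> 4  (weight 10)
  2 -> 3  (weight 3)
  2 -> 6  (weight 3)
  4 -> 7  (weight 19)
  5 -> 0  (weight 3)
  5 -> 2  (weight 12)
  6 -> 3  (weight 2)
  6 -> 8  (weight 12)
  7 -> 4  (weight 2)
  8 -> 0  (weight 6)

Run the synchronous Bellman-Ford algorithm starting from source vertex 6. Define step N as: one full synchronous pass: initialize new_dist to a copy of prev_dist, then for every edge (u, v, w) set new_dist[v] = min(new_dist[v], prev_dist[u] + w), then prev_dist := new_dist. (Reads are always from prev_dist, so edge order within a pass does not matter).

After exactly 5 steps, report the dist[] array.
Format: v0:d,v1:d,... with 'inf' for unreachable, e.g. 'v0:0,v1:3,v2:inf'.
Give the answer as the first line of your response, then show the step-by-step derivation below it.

v0:18,v1:inf,v2:inf,v3:2,v4:21,v5:inf,v6:0,v7:40,v8:12

step 1: dist = v0:inf,v1:inf,v2:inf,v3:2,v4:inf,v5:inf,v6:0,v7:inf,v8:12
step 2: dist = v0:18,v1:inf,v2:inf,v3:2,v4:inf,v5:inf,v6:0,v7:inf,v8:12
step 3: dist = v0:18,v1:inf,v2:inf,v3:2,v4:21,v5:inf,v6:0,v7:inf,v8:12
step 4: dist = v0:18,v1:inf,v2:inf,v3:2,v4:21,v5:inf,v6:0,v7:40,v8:12
step 5: dist = v0:18,v1:inf,v2:inf,v3:2,v4:21,v5:inf,v6:0,v7:40,v8:12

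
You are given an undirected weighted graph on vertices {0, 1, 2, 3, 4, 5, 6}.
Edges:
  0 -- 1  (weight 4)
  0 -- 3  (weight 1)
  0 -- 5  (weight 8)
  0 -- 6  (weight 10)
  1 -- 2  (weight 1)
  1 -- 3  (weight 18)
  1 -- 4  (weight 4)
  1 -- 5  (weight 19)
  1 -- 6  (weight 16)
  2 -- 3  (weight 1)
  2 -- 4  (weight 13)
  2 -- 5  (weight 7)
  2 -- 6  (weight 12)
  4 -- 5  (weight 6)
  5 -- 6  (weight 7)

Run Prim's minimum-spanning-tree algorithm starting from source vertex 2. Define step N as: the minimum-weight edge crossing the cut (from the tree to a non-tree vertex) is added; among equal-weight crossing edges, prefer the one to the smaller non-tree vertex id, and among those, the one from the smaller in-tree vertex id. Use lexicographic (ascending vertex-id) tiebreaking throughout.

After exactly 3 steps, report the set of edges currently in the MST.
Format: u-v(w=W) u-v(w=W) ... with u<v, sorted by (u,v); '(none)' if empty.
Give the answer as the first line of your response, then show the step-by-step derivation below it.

0-3(w=1) 1-2(w=1) 2-3(w=1)

step 1: add edge 1-2 (w=1); MST = {1-2(w=1)}
step 2: add edge 2-3 (w=1); MST = {1-2(w=1) 2-3(w=1)}
step 3: add edge 0-3 (w=1); MST = {0-3(w=1) 1-2(w=1) 2-3(w=1)}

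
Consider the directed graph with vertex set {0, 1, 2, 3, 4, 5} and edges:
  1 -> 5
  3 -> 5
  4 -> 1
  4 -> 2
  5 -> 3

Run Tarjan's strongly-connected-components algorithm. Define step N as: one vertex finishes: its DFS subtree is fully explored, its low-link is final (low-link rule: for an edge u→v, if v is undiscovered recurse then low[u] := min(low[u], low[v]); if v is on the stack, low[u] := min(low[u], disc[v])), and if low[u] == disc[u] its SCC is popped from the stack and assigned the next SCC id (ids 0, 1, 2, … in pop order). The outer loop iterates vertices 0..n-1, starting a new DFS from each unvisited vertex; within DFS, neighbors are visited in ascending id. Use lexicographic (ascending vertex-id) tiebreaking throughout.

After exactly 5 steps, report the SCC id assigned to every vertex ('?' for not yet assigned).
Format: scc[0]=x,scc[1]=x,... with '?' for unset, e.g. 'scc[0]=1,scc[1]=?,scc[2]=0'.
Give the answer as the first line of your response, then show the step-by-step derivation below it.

scc[0]=0,scc[1]=2,scc[2]=3,scc[3]=1,scc[4]=?,scc[5]=1

step 1: low=(low[0]=0,low[1]=?,low[2]=?,low[3]=?,low[4]=?,low[5]=?); scc=(scc[0]=0,scc[1]=?,scc[2]=?,scc[3]=?,scc[4]=?,scc[5]=?)
step 2: low=(low[0]=0,low[1]=1,low[2]=?,low[3]=2,low[4]=?,low[5]=2); scc=(scc[0]=0,scc[1]=?,scc[2]=?,scc[3]=?,scc[4]=?,scc[5]=?)
step 3: low=(low[0]=0,low[1]=1,low[2]=?,low[3]=2,low[4]=?,low[5]=2); scc=(scc[0]=0,scc[1]=?,scc[2]=?,scc[3]=1,scc[4]=?,scc[5]=1)
step 4: low=(low[0]=0,low[1]=1,low[2]=?,low[3]=2,low[4]=?,low[5]=2); scc=(scc[0]=0,scc[1]=2,scc[2]=?,scc[3]=1,scc[4]=?,scc[5]=1)
step 5: low=(low[0]=0,low[1]=1,low[2]=4,low[3]=2,low[4]=?,low[5]=2); scc=(scc[0]=0,scc[1]=2,scc[2]=3,scc[3]=1,scc[4]=?,scc[5]=1)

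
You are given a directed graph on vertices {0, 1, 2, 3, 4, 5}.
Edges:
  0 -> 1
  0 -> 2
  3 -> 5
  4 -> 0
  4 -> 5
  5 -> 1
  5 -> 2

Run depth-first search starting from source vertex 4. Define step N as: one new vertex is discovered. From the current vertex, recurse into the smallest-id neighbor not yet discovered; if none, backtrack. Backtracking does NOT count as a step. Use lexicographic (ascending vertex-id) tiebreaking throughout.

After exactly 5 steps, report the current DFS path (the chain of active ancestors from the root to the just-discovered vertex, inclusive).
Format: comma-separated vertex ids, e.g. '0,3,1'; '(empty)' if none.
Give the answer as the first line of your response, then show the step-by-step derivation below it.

4,5

step 1: discover 4; path=4; order=4
step 2: discover 0; path=4>0; order=4,0
step 3: discover 1; path=4>0>1; order=4,0,1
step 4: discover 2; path=4>0>2; order=4,0,1,2
step 5: discover 5; path=4>5; order=4,0,1,2,5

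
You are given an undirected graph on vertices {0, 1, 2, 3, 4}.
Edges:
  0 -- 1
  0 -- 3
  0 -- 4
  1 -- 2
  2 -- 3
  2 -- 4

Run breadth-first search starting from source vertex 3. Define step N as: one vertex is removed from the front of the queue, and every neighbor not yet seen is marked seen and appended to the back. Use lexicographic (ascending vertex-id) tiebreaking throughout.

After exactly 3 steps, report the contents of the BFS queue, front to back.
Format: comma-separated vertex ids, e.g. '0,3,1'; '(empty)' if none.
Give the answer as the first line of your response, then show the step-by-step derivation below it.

1,4

step 1: dequeue 3; queue=[0,2]; order=3
step 2: dequeue 0; queue=[2,1,4]; order=3,0
step 3: dequeue 2; queue=[1,4]; order=3,0,2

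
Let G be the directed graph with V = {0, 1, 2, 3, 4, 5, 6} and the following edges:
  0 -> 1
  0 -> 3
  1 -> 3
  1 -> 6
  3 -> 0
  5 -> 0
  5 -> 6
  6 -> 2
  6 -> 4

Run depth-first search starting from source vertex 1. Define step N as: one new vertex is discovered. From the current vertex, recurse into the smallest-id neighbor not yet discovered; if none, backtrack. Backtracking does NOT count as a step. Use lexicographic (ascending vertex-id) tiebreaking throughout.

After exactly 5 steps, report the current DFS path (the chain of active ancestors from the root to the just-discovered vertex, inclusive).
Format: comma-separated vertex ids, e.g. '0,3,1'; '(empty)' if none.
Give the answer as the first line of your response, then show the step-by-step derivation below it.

1,6,2

step 1: discover 1; path=1; order=1
step 2: discover 3; path=1>3; order=1,3
step 3: discover 0; path=1>3>0; order=1,3,0
step 4: discover 6; path=1>6; order=1,3,0,6
step 5: discover 2; path=1>6>2; order=1,3,0,6,2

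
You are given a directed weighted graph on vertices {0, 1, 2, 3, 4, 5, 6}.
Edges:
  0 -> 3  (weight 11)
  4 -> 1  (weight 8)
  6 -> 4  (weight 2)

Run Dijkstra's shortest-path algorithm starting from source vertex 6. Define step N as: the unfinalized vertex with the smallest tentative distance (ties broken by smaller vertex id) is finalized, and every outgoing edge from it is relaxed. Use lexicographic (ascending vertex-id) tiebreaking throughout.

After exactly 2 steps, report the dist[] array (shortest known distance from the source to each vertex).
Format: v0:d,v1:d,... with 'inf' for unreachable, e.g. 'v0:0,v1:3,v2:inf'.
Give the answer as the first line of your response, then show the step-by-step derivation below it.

v0:inf,v1:10,v2:inf,v3:inf,v4:2,v5:inf,v6:0

step 1: dist = v0:inf,v1:inf,v2:inf,v3:inf,v4:2,v5:inf,v6:0
step 2: dist = v0:inf,v1:10,v2:inf,v3:inf,v4:2,v5:inf,v6:0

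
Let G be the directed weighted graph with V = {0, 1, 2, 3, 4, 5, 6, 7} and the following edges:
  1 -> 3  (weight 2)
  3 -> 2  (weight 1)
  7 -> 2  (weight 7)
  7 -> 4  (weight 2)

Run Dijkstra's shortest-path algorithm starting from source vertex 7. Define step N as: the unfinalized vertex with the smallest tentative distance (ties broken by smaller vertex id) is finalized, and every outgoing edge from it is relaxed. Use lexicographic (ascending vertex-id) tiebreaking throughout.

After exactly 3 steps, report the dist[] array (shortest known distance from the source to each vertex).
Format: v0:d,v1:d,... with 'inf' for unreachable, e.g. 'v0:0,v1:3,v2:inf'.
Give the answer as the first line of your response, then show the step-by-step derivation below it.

v0:inf,v1:inf,v2:7,v3:inf,v4:2,v5:inf,v6:inf,v7:0

step 1: dist = v0:inf,v1:inf,v2:7,v3:inf,v4:2,v5:inf,v6:inf,v7:0
step 2: dist = v0:inf,v1:inf,v2:7,v3:inf,v4:2,v5:inf,v6:inf,v7:0
step 3: dist = v0:inf,v1:inf,v2:7,v3:inf,v4:2,v5:inf,v6:inf,v7:0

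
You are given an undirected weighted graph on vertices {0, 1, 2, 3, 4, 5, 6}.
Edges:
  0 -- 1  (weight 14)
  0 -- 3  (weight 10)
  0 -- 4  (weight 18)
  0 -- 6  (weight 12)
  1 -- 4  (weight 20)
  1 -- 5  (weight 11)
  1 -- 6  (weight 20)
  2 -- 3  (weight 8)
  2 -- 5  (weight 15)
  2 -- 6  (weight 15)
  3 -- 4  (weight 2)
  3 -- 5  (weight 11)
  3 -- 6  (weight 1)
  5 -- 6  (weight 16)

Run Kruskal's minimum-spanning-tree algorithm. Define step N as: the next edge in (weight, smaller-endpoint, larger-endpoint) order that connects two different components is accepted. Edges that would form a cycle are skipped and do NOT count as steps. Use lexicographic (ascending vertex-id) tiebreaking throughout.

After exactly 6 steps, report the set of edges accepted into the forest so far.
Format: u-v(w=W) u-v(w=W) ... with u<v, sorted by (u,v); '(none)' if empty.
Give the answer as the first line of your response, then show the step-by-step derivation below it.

0-3(w=10) 1-5(w=11) 2-3(w=8) 3-4(w=2) 3-5(w=11) 3-6(w=1)

step 1: add edge 3-6 (w=1); MST = {3-6(w=1)}
step 2: add edge 3-4 (w=2); MST = {3-4(w=2) 3-6(w=1)}
step 3: add edge 2-3 (w=8); MST = {2-3(w=8) 3-4(w=2) 3-6(w=1)}
step 4: add edge 0-3 (w=10); MST = {0-3(w=10) 2-3(w=8) 3-4(w=2) 3-6(w=1)}
step 5: add edge 1-5 (w=11); MST = {0-3(w=10) 1-5(w=11) 2-3(w=8) 3-4(w=2) 3-6(w=1)}
step 6: add edge 3-5 (w=11); MST = {0-3(w=10) 1-5(w=11) 2-3(w=8) 3-4(w=2) 3-5(w=11) 3-6(w=1)}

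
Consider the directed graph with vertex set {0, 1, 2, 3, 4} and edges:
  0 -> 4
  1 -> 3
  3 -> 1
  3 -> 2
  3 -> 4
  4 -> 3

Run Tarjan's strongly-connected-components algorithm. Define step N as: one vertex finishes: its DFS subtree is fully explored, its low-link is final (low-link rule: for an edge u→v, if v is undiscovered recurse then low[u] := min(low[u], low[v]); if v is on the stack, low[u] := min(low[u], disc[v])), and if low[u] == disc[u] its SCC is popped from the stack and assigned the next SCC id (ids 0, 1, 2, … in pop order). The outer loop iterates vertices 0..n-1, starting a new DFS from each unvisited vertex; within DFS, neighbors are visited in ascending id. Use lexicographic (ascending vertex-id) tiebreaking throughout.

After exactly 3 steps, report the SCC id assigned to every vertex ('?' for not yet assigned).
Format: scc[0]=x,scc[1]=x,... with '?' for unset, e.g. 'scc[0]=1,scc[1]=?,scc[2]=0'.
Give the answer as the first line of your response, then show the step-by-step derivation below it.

scc[0]=?,scc[1]=?,scc[2]=0,scc[3]=?,scc[4]=?

step 1: low=(low[0]=0,low[1]=2,low[2]=?,low[3]=2,low[4]=1); scc=(scc[0]=?,scc[1]=?,scc[2]=?,scc[3]=?,scc[4]=?)
step 2: low=(low[0]=0,low[1]=2,low[2]=4,low[3]=2,low[4]=1); scc=(scc[0]=?,scc[1]=?,scc[2]=0,scc[3]=?,scc[4]=?)
step 3: low=(low[0]=0,low[1]=2,low[2]=4,low[3]=1,low[4]=1); scc=(scc[0]=?,scc[1]=?,scc[2]=0,scc[3]=?,scc[4]=?)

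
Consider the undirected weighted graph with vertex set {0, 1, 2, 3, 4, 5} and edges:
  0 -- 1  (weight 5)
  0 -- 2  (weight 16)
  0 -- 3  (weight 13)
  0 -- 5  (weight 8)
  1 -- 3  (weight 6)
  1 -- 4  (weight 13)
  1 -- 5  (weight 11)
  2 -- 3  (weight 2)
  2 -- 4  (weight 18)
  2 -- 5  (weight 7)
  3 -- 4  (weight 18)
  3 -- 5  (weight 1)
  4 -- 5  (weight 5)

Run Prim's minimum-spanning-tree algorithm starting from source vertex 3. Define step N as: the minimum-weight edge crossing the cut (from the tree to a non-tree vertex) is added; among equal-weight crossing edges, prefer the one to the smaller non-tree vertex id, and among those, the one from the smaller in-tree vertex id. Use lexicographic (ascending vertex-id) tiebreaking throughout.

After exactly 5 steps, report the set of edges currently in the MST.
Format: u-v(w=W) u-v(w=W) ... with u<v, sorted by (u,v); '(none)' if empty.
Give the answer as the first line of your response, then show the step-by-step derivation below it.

0-1(w=5) 1-3(w=6) 2-3(w=2) 3-5(w=1) 4-5(w=5)

step 1: add edge 3-5 (w=1); MST = {3-5(w=1)}
step 2: add edge 2-3 (w=2); MST = {2-3(w=2) 3-5(w=1)}
step 3: add edge 4-5 (w=5); MST = {2-3(w=2) 3-5(w=1) 4-5(w=5)}
step 4: add edge 1-3 (w=6); MST = {1-3(w=6) 2-3(w=2) 3-5(w=1) 4-5(w=5)}
step 5: add edge 0-1 (w=5); MST = {0-1(w=5) 1-3(w=6) 2-3(w=2) 3-5(w=1) 4-5(w=5)}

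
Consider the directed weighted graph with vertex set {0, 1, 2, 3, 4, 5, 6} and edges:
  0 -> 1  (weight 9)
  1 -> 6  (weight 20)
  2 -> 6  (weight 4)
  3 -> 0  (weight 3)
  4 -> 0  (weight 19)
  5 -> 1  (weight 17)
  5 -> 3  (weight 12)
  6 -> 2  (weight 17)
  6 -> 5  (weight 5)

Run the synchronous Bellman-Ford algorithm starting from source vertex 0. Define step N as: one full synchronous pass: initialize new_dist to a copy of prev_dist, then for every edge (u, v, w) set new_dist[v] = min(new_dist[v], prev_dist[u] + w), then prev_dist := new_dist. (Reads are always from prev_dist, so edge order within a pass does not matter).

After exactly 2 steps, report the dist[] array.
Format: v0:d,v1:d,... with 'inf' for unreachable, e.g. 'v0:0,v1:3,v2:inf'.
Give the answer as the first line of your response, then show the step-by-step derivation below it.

v0:0,v1:9,v2:inf,v3:inf,v4:inf,v5:inf,v6:29

step 1: dist = v0:0,v1:9,v2:inf,v3:inf,v4:inf,v5:inf,v6:inf
step 2: dist = v0:0,v1:9,v2:inf,v3:inf,v4:inf,v5:inf,v6:29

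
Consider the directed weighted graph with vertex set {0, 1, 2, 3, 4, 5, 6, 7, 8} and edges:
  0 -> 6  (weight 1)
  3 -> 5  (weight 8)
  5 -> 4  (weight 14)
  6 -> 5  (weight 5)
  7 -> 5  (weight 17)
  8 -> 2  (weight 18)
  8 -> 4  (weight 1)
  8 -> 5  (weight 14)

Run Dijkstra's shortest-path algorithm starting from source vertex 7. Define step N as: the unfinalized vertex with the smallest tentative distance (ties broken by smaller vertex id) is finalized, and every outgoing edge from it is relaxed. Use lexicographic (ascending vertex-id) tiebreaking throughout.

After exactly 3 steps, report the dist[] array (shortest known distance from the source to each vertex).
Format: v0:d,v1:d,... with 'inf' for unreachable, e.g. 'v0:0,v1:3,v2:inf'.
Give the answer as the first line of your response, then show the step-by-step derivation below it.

v0:inf,v1:inf,v2:inf,v3:inf,v4:31,v5:17,v6:inf,v7:0,v8:inf

step 1: dist = v0:inf,v1:inf,v2:inf,v3:inf,v4:inf,v5:17,v6:inf,v7:0,v8:inf
step 2: dist = v0:inf,v1:inf,v2:inf,v3:inf,v4:31,v5:17,v6:inf,v7:0,v8:inf
step 3: dist = v0:inf,v1:inf,v2:inf,v3:inf,v4:31,v5:17,v6:inf,v7:0,v8:inf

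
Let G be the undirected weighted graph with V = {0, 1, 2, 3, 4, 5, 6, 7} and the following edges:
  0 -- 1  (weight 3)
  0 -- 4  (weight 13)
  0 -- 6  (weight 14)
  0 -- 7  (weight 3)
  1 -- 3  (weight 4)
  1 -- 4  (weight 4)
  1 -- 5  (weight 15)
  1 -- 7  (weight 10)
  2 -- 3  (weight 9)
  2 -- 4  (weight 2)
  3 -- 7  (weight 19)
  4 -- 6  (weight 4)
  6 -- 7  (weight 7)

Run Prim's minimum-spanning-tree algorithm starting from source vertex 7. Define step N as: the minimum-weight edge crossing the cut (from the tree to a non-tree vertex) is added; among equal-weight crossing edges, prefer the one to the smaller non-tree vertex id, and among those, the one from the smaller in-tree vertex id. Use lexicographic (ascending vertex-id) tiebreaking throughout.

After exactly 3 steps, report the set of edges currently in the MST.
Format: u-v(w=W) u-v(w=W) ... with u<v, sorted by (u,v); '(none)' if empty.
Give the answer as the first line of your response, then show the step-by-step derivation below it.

0-1(w=3) 0-7(w=3) 1-3(w=4)

step 1: add edge 0-7 (w=3); MST = {0-7(w=3)}
step 2: add edge 0-1 (w=3); MST = {0-1(w=3) 0-7(w=3)}
step 3: add edge 1-3 (w=4); MST = {0-1(w=3) 0-7(w=3) 1-3(w=4)}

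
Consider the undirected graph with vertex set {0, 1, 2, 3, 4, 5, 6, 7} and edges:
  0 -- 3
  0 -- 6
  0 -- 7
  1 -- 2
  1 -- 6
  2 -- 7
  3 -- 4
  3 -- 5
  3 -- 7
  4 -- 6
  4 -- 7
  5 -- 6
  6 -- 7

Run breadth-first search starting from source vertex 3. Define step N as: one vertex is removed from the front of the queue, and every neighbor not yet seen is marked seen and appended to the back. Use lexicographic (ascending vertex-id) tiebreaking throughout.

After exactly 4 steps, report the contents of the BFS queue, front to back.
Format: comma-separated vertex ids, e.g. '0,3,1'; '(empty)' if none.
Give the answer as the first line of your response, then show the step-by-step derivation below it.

7,6

step 1: dequeue 3; queue=[0,4,5,7]; order=3
step 2: dequeue 0; queue=[4,5,7,6]; order=3,0
step 3: dequeue 4; queue=[5,7,6]; order=3,0,4
step 4: dequeue 5; queue=[7,6]; order=3,0,4,5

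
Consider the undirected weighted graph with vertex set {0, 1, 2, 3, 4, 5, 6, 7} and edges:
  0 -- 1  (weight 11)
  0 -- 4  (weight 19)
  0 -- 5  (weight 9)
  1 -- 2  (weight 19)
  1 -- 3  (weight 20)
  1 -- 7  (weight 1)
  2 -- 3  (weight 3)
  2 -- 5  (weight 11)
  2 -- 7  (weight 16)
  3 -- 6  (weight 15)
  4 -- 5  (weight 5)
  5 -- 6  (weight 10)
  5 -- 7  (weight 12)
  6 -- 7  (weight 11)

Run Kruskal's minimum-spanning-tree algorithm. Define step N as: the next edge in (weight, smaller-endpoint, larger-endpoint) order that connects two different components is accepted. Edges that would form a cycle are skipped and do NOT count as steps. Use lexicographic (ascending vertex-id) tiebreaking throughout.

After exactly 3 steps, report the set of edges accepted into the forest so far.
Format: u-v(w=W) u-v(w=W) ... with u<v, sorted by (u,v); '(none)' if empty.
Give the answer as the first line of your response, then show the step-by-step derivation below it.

1-7(w=1) 2-3(w=3) 4-5(w=5)

step 1: add edge 1-7 (w=1); MST = {1-7(w=1)}
step 2: add edge 2-3 (w=3); MST = {1-7(w=1) 2-3(w=3)}
step 3: add edge 4-5 (w=5); MST = {1-7(w=1) 2-3(w=3) 4-5(w=5)}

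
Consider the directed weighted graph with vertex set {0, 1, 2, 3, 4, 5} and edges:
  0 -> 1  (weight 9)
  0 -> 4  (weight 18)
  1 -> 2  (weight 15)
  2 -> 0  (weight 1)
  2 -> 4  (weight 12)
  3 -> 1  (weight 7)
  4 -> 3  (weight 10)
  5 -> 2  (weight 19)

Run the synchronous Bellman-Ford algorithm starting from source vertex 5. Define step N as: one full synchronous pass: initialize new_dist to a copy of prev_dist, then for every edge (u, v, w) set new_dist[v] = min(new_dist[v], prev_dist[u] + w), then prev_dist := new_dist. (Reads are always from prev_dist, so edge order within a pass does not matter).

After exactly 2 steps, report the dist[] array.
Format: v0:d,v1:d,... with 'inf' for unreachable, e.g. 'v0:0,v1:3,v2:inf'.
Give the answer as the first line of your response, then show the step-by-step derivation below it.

v0:20,v1:inf,v2:19,v3:inf,v4:31,v5:0

step 1: dist = v0:inf,v1:inf,v2:19,v3:inf,v4:inf,v5:0
step 2: dist = v0:20,v1:inf,v2:19,v3:inf,v4:31,v5:0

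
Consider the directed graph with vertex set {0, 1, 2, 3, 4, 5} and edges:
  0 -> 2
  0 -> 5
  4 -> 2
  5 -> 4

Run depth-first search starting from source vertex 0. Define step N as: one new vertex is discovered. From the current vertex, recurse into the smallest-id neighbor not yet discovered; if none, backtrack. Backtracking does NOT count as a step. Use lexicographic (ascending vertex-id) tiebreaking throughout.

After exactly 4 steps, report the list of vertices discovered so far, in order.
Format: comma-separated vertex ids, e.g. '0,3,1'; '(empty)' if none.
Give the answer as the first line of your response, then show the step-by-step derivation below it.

0,2,5,4

step 1: discover 0; path=0; order=0
step 2: discover 2; path=0>2; order=0,2
step 3: discover 5; path=0>5; order=0,2,5
step 4: discover 4; path=0>5>4; order=0,2,5,4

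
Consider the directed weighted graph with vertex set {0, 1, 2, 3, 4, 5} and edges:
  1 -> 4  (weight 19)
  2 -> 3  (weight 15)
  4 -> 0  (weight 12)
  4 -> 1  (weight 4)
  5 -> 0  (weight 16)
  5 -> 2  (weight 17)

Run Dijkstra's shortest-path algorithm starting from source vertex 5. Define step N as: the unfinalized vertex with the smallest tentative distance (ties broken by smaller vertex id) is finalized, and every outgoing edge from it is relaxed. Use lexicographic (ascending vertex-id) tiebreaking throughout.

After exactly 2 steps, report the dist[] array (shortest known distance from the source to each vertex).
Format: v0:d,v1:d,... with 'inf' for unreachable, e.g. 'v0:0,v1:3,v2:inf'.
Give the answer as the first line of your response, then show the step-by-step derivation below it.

v0:16,v1:inf,v2:17,v3:inf,v4:inf,v5:0

step 1: dist = v0:16,v1:inf,v2:17,v3:inf,v4:inf,v5:0
step 2: dist = v0:16,v1:inf,v2:17,v3:inf,v4:inf,v5:0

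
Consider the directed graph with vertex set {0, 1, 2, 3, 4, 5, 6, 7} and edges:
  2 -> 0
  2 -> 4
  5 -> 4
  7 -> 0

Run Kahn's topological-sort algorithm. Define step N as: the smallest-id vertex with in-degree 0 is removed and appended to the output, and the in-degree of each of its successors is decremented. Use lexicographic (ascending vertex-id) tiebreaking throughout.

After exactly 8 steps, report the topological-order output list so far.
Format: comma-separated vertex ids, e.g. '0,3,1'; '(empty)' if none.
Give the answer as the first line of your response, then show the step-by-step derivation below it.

1,2,3,5,4,6,7,0

step 1: output 1; order=[1]; indeg=(2,0,0,0,2,0,0,0)
step 2: output 2; order=[1,2]; indeg=(1,0,0,0,1,0,0,0)
step 3: output 3; order=[1,2,3]; indeg=(1,0,0,0,1,0,0,0)
step 4: output 5; order=[1,2,3,5]; indeg=(1,0,0,0,0,0,0,0)
step 5: output 4; order=[1,2,3,5,4]; indeg=(1,0,0,0,0,0,0,0)
step 6: output 6; order=[1,2,3,5,4,6]; indeg=(1,0,0,0,0,0,0,0)
step 7: output 7; order=[1,2,3,5,4,6,7]; indeg=(0,0,0,0,0,0,0,0)
step 8: output 0; order=[1,2,3,5,4,6,7,0]; indeg=(0,0,0,0,0,0,0,0)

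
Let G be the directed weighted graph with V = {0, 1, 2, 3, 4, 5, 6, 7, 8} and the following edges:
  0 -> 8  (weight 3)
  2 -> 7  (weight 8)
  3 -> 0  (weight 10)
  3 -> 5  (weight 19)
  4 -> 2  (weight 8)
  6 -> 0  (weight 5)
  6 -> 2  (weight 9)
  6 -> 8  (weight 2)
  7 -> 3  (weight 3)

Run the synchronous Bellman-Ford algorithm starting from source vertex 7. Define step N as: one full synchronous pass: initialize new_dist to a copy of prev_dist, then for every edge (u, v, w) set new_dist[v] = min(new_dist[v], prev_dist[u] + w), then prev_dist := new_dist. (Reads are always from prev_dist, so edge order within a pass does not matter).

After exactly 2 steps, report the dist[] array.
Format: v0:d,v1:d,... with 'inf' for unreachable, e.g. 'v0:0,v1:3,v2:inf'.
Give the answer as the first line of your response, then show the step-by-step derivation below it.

v0:13,v1:inf,v2:inf,v3:3,v4:inf,v5:22,v6:inf,v7:0,v8:inf

step 1: dist = v0:inf,v1:inf,v2:inf,v3:3,v4:inf,v5:inf,v6:inf,v7:0,v8:inf
step 2: dist = v0:13,v1:inf,v2:inf,v3:3,v4:inf,v5:22,v6:inf,v7:0,v8:inf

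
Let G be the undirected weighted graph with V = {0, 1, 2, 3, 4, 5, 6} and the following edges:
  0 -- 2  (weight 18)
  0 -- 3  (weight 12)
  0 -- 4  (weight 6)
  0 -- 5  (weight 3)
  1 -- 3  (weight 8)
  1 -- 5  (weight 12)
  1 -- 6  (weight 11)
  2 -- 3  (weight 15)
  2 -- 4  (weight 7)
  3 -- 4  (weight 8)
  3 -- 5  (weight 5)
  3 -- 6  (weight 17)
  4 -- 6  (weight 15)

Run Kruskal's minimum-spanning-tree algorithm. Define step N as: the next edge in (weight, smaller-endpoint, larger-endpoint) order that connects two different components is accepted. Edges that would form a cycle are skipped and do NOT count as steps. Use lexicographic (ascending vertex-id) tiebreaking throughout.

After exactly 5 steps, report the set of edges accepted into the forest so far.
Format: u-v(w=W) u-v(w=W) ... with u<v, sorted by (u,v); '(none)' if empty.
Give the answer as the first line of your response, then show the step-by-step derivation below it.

0-4(w=6) 0-5(w=3) 1-3(w=8) 2-4(w=7) 3-5(w=5)

step 1: add edge 0-5 (w=3); MST = {0-5(w=3)}
step 2: add edge 3-5 (w=5); MST = {0-5(w=3) 3-5(w=5)}
step 3: add edge 0-4 (w=6); MST = {0-4(w=6) 0-5(w=3) 3-5(w=5)}
step 4: add edge 2-4 (w=7); MST = {0-4(w=6) 0-5(w=3) 2-4(w=7) 3-5(w=5)}
step 5: add edge 1-3 (w=8); MST = {0-4(w=6) 0-5(w=3) 1-3(w=8) 2-4(w=7) 3-5(w=5)}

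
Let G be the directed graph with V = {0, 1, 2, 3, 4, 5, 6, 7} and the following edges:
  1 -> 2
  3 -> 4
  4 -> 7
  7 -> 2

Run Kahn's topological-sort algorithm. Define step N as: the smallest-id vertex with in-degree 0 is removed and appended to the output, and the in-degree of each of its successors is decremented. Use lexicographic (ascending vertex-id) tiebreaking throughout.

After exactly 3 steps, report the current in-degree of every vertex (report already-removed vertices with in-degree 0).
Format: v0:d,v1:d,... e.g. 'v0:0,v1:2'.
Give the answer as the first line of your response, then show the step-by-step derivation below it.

v0:0,v1:0,v2:1,v3:0,v4:0,v5:0,v6:0,v7:1

step 1: output 0; order=[0]; indeg=(0,0,2,0,1,0,0,1)
step 2: output 1; order=[0,1]; indeg=(0,0,1,0,1,0,0,1)
step 3: output 3; order=[0,1,3]; indeg=(0,0,1,0,0,0,0,1)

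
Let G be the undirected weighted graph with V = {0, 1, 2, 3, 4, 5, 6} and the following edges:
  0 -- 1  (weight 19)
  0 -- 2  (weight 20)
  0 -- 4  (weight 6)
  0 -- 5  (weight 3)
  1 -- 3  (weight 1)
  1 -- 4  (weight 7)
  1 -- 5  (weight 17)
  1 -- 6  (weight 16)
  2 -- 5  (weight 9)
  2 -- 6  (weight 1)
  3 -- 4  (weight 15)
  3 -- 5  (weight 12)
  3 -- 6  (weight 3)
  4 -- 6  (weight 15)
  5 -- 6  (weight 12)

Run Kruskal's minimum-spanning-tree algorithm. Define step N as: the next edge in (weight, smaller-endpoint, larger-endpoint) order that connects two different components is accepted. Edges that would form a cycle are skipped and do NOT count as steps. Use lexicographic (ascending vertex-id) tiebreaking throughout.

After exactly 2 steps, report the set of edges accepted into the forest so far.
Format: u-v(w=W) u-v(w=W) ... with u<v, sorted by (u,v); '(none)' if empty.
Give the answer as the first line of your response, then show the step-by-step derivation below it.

1-3(w=1) 2-6(w=1)

step 1: add edge 1-3 (w=1); MST = {1-3(w=1)}
step 2: add edge 2-6 (w=1); MST = {1-3(w=1) 2-6(w=1)}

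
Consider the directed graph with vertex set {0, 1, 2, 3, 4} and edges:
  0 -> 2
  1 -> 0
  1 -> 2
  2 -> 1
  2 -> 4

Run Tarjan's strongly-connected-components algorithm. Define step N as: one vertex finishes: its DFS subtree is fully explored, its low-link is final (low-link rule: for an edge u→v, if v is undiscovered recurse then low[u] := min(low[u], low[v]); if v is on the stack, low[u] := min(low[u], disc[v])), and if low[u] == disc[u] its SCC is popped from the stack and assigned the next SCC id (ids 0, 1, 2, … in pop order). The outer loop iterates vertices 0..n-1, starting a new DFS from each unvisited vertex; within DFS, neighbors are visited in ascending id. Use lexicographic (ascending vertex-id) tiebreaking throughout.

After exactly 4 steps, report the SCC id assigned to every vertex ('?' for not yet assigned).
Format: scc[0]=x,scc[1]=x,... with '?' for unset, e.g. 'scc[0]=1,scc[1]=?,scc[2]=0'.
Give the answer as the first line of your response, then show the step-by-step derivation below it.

scc[0]=1,scc[1]=1,scc[2]=1,scc[3]=?,scc[4]=0

step 1: low=(low[0]=0,low[1]=0,low[2]=1,low[3]=?,low[4]=?); scc=(scc[0]=?,scc[1]=?,scc[2]=?,scc[3]=?,scc[4]=?)
step 2: low=(low[0]=0,low[1]=0,low[2]=0,low[3]=?,low[4]=3); scc=(scc[0]=?,scc[1]=?,scc[2]=?,scc[3]=?,scc[4]=0)
step 3: low=(low[0]=0,low[1]=0,low[2]=0,low[3]=?,low[4]=3); scc=(scc[0]=?,scc[1]=?,scc[2]=?,scc[3]=?,scc[4]=0)
step 4: low=(low[0]=0,low[1]=0,low[2]=0,low[3]=?,low[4]=3); scc=(scc[0]=1,scc[1]=1,scc[2]=1,scc[3]=?,scc[4]=0)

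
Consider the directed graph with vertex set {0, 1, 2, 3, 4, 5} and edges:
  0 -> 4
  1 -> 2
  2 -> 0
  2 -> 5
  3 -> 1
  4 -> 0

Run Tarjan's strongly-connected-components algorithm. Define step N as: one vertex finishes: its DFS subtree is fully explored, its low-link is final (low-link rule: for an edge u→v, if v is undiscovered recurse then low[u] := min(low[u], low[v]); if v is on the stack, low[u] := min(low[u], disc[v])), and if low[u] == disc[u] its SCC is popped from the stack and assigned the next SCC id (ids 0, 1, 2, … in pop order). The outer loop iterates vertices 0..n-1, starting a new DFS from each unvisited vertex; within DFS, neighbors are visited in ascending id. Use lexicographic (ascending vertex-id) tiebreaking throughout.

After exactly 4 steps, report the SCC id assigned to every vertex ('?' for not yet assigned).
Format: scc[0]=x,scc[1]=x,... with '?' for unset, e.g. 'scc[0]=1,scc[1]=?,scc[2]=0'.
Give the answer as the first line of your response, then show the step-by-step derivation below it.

scc[0]=0,scc[1]=?,scc[2]=2,scc[3]=?,scc[4]=0,scc[5]=1

step 1: low=(low[0]=0,low[1]=?,low[2]=?,low[3]=?,low[4]=0,low[5]=?); scc=(scc[0]=?,scc[1]=?,scc[2]=?,scc[3]=?,scc[4]=?,scc[5]=?)
step 2: low=(low[0]=0,low[1]=?,low[2]=?,low[3]=?,low[4]=0,low[5]=?); scc=(scc[0]=0,scc[1]=?,scc[2]=?,scc[3]=?,scc[4]=0,scc[5]=?)
step 3: low=(low[0]=0,low[1]=2,low[2]=3,low[3]=?,low[4]=0,low[5]=4); scc=(scc[0]=0,scc[1]=?,scc[2]=?,scc[3]=?,scc[4]=0,scc[5]=1)
step 4: low=(low[0]=0,low[1]=2,low[2]=3,low[3]=?,low[4]=0,low[5]=4); scc=(scc[0]=0,scc[1]=?,scc[2]=2,scc[3]=?,scc[4]=0,scc[5]=1)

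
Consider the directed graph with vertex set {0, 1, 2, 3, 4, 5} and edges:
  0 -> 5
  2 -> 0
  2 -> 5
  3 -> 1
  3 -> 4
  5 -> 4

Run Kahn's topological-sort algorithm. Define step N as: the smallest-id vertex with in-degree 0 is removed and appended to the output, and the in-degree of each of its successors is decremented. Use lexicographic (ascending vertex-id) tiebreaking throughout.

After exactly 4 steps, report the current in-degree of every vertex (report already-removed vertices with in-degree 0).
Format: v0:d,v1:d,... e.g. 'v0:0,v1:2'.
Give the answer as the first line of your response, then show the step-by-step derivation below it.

v0:0,v1:0,v2:0,v3:0,v4:1,v5:0

step 1: output 2; order=[2]; indeg=(0,1,0,0,2,1)
step 2: output 0; order=[2,0]; indeg=(0,1,0,0,2,0)
step 3: output 3; order=[2,0,3]; indeg=(0,0,0,0,1,0)
step 4: output 1; order=[2,0,3,1]; indeg=(0,0,0,0,1,0)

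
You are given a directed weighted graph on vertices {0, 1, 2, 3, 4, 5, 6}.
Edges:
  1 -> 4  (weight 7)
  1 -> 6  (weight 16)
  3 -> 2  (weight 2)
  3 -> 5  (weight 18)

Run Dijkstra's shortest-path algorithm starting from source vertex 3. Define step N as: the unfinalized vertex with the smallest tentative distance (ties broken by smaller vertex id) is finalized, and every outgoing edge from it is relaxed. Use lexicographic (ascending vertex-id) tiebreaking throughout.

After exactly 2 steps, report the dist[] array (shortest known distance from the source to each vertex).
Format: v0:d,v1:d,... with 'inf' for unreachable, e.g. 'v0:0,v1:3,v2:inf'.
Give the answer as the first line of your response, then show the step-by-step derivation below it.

v0:inf,v1:inf,v2:2,v3:0,v4:inf,v5:18,v6:inf

step 1: dist = v0:inf,v1:inf,v2:2,v3:0,v4:inf,v5:18,v6:inf
step 2: dist = v0:inf,v1:inf,v2:2,v3:0,v4:inf,v5:18,v6:inf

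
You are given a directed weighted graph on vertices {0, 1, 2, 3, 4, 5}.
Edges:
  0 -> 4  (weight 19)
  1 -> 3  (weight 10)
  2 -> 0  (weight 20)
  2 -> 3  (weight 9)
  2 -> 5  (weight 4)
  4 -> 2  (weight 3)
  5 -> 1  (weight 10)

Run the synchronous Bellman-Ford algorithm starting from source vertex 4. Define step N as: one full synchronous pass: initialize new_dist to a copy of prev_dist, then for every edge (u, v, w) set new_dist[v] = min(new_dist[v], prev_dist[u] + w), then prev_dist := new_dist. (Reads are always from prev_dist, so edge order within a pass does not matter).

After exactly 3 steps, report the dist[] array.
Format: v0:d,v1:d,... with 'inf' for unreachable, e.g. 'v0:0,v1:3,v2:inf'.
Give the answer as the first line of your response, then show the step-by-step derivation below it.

v0:23,v1:17,v2:3,v3:12,v4:0,v5:7

step 1: dist = v0:inf,v1:inf,v2:3,v3:inf,v4:0,v5:inf
step 2: dist = v0:23,v1:inf,v2:3,v3:12,v4:0,v5:7
step 3: dist = v0:23,v1:17,v2:3,v3:12,v4:0,v5:7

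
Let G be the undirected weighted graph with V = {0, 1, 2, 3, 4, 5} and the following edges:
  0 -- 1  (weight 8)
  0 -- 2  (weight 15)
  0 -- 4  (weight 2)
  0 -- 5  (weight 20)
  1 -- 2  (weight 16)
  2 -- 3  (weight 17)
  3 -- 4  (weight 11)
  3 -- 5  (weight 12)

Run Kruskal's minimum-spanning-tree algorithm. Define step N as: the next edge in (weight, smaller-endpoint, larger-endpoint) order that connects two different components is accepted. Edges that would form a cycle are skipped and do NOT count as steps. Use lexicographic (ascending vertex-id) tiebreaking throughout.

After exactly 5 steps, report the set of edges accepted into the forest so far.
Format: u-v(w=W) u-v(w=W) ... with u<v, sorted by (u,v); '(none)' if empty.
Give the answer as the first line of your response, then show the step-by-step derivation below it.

0-1(w=8) 0-2(w=15) 0-4(w=2) 3-4(w=11) 3-5(w=12)

step 1: add edge 0-4 (w=2); MST = {0-4(w=2)}
step 2: add edge 0-1 (w=8); MST = {0-1(w=8) 0-4(w=2)}
step 3: add edge 3-4 (w=11); MST = {0-1(w=8) 0-4(w=2) 3-4(w=11)}
step 4: add edge 3-5 (w=12); MST = {0-1(w=8) 0-4(w=2) 3-4(w=11) 3-5(w=12)}
step 5: add edge 0-2 (w=15); MST = {0-1(w=8) 0-2(w=15) 0-4(w=2) 3-4(w=11) 3-5(w=12)}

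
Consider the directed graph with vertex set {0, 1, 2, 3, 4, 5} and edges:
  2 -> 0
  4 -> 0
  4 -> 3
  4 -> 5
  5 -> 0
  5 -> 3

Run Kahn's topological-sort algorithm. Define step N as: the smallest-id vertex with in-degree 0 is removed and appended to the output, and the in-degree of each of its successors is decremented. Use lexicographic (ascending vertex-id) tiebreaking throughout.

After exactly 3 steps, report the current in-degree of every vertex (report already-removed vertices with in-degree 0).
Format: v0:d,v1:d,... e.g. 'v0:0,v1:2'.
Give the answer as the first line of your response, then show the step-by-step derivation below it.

v0:1,v1:0,v2:0,v3:1,v4:0,v5:0

step 1: output 1; order=[1]; indeg=(3,0,0,2,0,1)
step 2: output 2; order=[1,2]; indeg=(2,0,0,2,0,1)
step 3: output 4; order=[1,2,4]; indeg=(1,0,0,1,0,0)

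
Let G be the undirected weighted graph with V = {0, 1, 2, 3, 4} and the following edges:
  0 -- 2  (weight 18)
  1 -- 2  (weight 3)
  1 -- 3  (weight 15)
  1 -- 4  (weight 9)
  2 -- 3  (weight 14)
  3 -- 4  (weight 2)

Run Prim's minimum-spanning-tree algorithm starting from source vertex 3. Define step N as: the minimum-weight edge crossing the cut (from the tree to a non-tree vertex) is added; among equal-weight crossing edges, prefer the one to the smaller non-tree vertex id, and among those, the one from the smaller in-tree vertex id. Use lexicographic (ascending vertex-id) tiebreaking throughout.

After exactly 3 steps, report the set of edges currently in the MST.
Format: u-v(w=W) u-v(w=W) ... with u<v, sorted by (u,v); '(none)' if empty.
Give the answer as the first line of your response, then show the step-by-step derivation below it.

1-2(w=3) 1-4(w=9) 3-4(w=2)

step 1: add edge 3-4 (w=2); MST = {3-4(w=2)}
step 2: add edge 1-4 (w=9); MST = {1-4(w=9) 3-4(w=2)}
step 3: add edge 1-2 (w=3); MST = {1-2(w=3) 1-4(w=9) 3-4(w=2)}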